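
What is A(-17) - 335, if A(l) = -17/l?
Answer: -334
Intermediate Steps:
A(-17) - 335 = -17/(-17) - 335 = -17*(-1/17) - 335 = 1 - 335 = -334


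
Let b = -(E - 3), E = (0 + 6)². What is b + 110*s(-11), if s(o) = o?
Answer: -1243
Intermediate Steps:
E = 36 (E = 6² = 36)
b = -33 (b = -(36 - 3) = -1*33 = -33)
b + 110*s(-11) = -33 + 110*(-11) = -33 - 1210 = -1243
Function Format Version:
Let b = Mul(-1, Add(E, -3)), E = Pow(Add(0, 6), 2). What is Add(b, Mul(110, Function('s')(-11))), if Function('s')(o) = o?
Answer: -1243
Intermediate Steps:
E = 36 (E = Pow(6, 2) = 36)
b = -33 (b = Mul(-1, Add(36, -3)) = Mul(-1, 33) = -33)
Add(b, Mul(110, Function('s')(-11))) = Add(-33, Mul(110, -11)) = Add(-33, -1210) = -1243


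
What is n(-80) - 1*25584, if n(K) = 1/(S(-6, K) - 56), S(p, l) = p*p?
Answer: -511681/20 ≈ -25584.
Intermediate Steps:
S(p, l) = p**2
n(K) = -1/20 (n(K) = 1/((-6)**2 - 56) = 1/(36 - 56) = 1/(-20) = -1/20)
n(-80) - 1*25584 = -1/20 - 1*25584 = -1/20 - 25584 = -511681/20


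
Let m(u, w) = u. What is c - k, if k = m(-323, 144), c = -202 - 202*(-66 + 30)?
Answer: 7393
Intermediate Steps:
c = 7070 (c = -202 - 202*(-36) = -202 + 7272 = 7070)
k = -323
c - k = 7070 - 1*(-323) = 7070 + 323 = 7393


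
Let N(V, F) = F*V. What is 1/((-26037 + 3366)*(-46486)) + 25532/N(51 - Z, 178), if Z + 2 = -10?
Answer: 1494876055867/656569798038 ≈ 2.2768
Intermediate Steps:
Z = -12 (Z = -2 - 10 = -12)
1/((-26037 + 3366)*(-46486)) + 25532/N(51 - Z, 178) = 1/((-26037 + 3366)*(-46486)) + 25532/((178*(51 - 1*(-12)))) = -1/46486/(-22671) + 25532/((178*(51 + 12))) = -1/22671*(-1/46486) + 25532/((178*63)) = 1/1053884106 + 25532/11214 = 1/1053884106 + 25532*(1/11214) = 1/1053884106 + 12766/5607 = 1494876055867/656569798038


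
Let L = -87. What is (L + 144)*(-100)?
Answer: -5700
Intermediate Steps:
(L + 144)*(-100) = (-87 + 144)*(-100) = 57*(-100) = -5700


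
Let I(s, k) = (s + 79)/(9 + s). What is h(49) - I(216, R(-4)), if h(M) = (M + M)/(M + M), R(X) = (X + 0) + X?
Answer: -14/45 ≈ -0.31111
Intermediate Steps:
R(X) = 2*X (R(X) = X + X = 2*X)
I(s, k) = (79 + s)/(9 + s)
h(M) = 1 (h(M) = (2*M)/((2*M)) = (2*M)*(1/(2*M)) = 1)
h(49) - I(216, R(-4)) = 1 - (79 + 216)/(9 + 216) = 1 - 295/225 = 1 - 1*59/45 = 1 - 59/45 = -14/45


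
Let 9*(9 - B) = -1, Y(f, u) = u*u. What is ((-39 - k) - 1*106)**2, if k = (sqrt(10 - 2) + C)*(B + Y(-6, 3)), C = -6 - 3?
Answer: 238796/81 - 1304*sqrt(2) ≈ 1104.0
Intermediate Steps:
C = -9
Y(f, u) = u**2
B = 82/9 (B = 9 - 1/9*(-1) = 9 + 1/9 = 82/9 ≈ 9.1111)
k = -163 + 326*sqrt(2)/9 (k = (sqrt(10 - 2) - 9)*(82/9 + 3**2) = (sqrt(8) - 9)*(82/9 + 9) = (2*sqrt(2) - 9)*(163/9) = (-9 + 2*sqrt(2))*(163/9) = -163 + 326*sqrt(2)/9 ≈ -111.77)
((-39 - k) - 1*106)**2 = ((-39 - (-163 + 326*sqrt(2)/9)) - 1*106)**2 = ((-39 + (163 - 326*sqrt(2)/9)) - 106)**2 = ((124 - 326*sqrt(2)/9) - 106)**2 = (18 - 326*sqrt(2)/9)**2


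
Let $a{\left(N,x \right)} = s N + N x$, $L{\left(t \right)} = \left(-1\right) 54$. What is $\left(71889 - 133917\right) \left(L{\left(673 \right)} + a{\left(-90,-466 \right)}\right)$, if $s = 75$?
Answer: $-2179415808$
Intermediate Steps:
$L{\left(t \right)} = -54$
$a{\left(N,x \right)} = 75 N + N x$
$\left(71889 - 133917\right) \left(L{\left(673 \right)} + a{\left(-90,-466 \right)}\right) = \left(71889 - 133917\right) \left(-54 - 90 \left(75 - 466\right)\right) = - 62028 \left(-54 - -35190\right) = - 62028 \left(-54 + 35190\right) = \left(-62028\right) 35136 = -2179415808$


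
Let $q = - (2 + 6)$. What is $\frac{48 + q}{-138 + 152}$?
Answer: $\frac{20}{7} \approx 2.8571$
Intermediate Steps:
$q = -8$ ($q = \left(-1\right) 8 = -8$)
$\frac{48 + q}{-138 + 152} = \frac{48 - 8}{-138 + 152} = \frac{40}{14} = 40 \cdot \frac{1}{14} = \frac{20}{7}$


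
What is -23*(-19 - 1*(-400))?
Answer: -8763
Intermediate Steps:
-23*(-19 - 1*(-400)) = -23*(-19 + 400) = -23*381 = -8763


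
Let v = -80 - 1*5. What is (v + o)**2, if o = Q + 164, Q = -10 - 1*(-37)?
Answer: 11236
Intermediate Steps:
Q = 27 (Q = -10 + 37 = 27)
v = -85 (v = -80 - 5 = -85)
o = 191 (o = 27 + 164 = 191)
(v + o)**2 = (-85 + 191)**2 = 106**2 = 11236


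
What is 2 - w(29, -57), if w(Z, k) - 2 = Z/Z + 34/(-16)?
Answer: 9/8 ≈ 1.1250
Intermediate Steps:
w(Z, k) = 7/8 (w(Z, k) = 2 + (Z/Z + 34/(-16)) = 2 + (1 + 34*(-1/16)) = 2 + (1 - 17/8) = 2 - 9/8 = 7/8)
2 - w(29, -57) = 2 - 1*7/8 = 2 - 7/8 = 9/8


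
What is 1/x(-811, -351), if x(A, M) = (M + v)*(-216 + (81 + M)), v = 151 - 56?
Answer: 1/124416 ≈ 8.0375e-6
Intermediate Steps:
v = 95
x(A, M) = (-135 + M)*(95 + M) (x(A, M) = (M + 95)*(-216 + (81 + M)) = (95 + M)*(-135 + M) = (-135 + M)*(95 + M))
1/x(-811, -351) = 1/(-12825 + (-351)² - 40*(-351)) = 1/(-12825 + 123201 + 14040) = 1/124416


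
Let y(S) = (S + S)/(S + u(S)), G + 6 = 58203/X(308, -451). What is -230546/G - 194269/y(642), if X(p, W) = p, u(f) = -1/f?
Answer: -1523635567286263/15485001480 ≈ -98394.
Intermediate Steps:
G = 56355/308 (G = -6 + 58203/308 = 56355/308 ≈ 182.97)
y(S) = 2*S/(S - 1/S) (y(S) = (S + S)/(S - 1/S) = (2*S)/(S - 1/S) = 2*S/(S - 1/S))
-230546/G - 194269/y(642) = -230546/56355/308 - 194269/(2*642²/(-1 + 642²)) = -230546*308/56355 - 194269/(2*412164/(-1 + 412164)) = -71008168/56355 - 194269/(2*412164/412163) = -71008168/56355 - 194269/(2*412164*(1/412163)) = -71008168/56355 - 194269/824328/412163 = -71008168/56355 - 194269*412163/824328 = -71008168/56355 - 80070493847/824328 = -1523635567286263/15485001480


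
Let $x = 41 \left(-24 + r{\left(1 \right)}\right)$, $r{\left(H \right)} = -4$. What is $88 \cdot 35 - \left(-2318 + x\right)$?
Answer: $6546$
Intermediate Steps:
$x = -1148$ ($x = 41 \left(-24 - 4\right) = 41 \left(-28\right) = -1148$)
$88 \cdot 35 - \left(-2318 + x\right) = 88 \cdot 35 + \left(2318 - -1148\right) = 3080 + \left(2318 + 1148\right) = 3080 + 3466 = 6546$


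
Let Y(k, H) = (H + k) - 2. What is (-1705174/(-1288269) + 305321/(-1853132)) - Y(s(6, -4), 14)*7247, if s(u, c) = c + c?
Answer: -69201228179704285/2387332508508 ≈ -28987.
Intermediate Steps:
s(u, c) = 2*c
Y(k, H) = -2 + H + k
(-1705174/(-1288269) + 305321/(-1853132)) - Y(s(6, -4), 14)*7247 = (-1705174/(-1288269) + 305321/(-1853132)) - (-2 + 14 + 2*(-4))*7247 = (-1705174*(-1/1288269) + 305321*(-1/1853132)) - (-2 + 14 - 8)*7247 = (1705174/1288269 - 305321/1853132) - 4*7247 = 2766576925619/2387332508508 - 1*28988 = 2766576925619/2387332508508 - 28988 = -69201228179704285/2387332508508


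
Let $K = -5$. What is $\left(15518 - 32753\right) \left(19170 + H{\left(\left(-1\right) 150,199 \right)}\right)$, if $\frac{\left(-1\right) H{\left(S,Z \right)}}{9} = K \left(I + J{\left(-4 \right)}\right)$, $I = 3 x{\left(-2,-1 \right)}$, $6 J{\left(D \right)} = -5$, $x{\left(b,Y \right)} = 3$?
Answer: $- \frac{673457625}{2} \approx -3.3673 \cdot 10^{8}$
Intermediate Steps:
$J{\left(D \right)} = - \frac{5}{6}$ ($J{\left(D \right)} = \frac{1}{6} \left(-5\right) = - \frac{5}{6}$)
$I = 9$ ($I = 3 \cdot 3 = 9$)
$H{\left(S,Z \right)} = \frac{735}{2}$ ($H{\left(S,Z \right)} = - 9 \left(- 5 \left(9 - \frac{5}{6}\right)\right) = - 9 \left(\left(-5\right) \frac{49}{6}\right) = \left(-9\right) \left(- \frac{245}{6}\right) = \frac{735}{2}$)
$\left(15518 - 32753\right) \left(19170 + H{\left(\left(-1\right) 150,199 \right)}\right) = \left(15518 - 32753\right) \left(19170 + \frac{735}{2}\right) = \left(-17235\right) \frac{39075}{2} = - \frac{673457625}{2}$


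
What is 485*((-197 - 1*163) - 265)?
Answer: -303125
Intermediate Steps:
485*((-197 - 1*163) - 265) = 485*((-197 - 163) - 265) = 485*(-360 - 265) = 485*(-625) = -303125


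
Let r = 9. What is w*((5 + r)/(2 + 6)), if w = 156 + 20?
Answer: 308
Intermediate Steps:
w = 176
w*((5 + r)/(2 + 6)) = 176*((5 + 9)/(2 + 6)) = 176*(14/8) = 176*(14*(⅛)) = 176*(7/4) = 308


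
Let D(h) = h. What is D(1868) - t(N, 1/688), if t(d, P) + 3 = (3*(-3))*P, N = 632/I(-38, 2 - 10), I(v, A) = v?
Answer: 1287257/688 ≈ 1871.0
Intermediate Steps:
N = -316/19 (N = 632/(-38) = 632*(-1/38) = -316/19 ≈ -16.632)
t(d, P) = -3 - 9*P (t(d, P) = -3 + (3*(-3))*P = -3 - 9*P)
D(1868) - t(N, 1/688) = 1868 - (-3 - 9/688) = 1868 - 1*(-2073/688) = 1868 + 2073/688 = 1287257/688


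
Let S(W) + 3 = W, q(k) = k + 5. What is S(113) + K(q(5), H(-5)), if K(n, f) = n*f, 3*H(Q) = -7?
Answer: 260/3 ≈ 86.667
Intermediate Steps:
q(k) = 5 + k
S(W) = -3 + W
H(Q) = -7/3 (H(Q) = (1/3)*(-7) = -7/3)
K(n, f) = f*n
S(113) + K(q(5), H(-5)) = (-3 + 113) - 7*(5 + 5)/3 = 110 - 7/3*10 = 110 - 70/3 = 260/3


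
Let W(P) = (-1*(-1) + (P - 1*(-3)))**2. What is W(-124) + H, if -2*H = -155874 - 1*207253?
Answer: 391927/2 ≈ 1.9596e+5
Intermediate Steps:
H = 363127/2 (H = -(-155874 - 1*207253)/2 = -(-155874 - 207253)/2 = -1/2*(-363127) = 363127/2 ≈ 1.8156e+5)
W(P) = (4 + P)**2 (W(P) = (1 + (P + 3))**2 = (1 + (3 + P))**2 = (4 + P)**2)
W(-124) + H = (4 - 124)**2 + 363127/2 = (-120)**2 + 363127/2 = 14400 + 363127/2 = 391927/2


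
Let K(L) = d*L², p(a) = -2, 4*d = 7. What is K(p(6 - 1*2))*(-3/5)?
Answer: -21/5 ≈ -4.2000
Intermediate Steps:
d = 7/4 (d = (¼)*7 = 7/4 ≈ 1.7500)
K(L) = 7*L²/4
K(p(6 - 1*2))*(-3/5) = ((7/4)*(-2)²)*(-3/5) = ((7/4)*4)*(-3*⅕) = 7*(-⅗) = -21/5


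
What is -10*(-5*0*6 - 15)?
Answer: 150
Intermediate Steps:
-10*(-5*0*6 - 15) = -10*(0*6 - 15) = -10*(0 - 15) = -10*(-15) = 150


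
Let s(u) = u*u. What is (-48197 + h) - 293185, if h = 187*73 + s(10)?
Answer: -327631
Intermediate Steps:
s(u) = u**2
h = 13751 (h = 187*73 + 10**2 = 13651 + 100 = 13751)
(-48197 + h) - 293185 = (-48197 + 13751) - 293185 = -34446 - 293185 = -327631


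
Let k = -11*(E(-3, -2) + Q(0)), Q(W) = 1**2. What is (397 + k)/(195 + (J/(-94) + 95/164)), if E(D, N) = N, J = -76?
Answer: 3144864/1513757 ≈ 2.0775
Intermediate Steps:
Q(W) = 1
k = 11 (k = -11*(-2 + 1) = -11*(-1) = 11)
(397 + k)/(195 + (J/(-94) + 95/164)) = (397 + 11)/(195 + (-76/(-94) + 95/164)) = 408/(195 + (-76*(-1/94) + 95*(1/164))) = 408/(195 + (38/47 + 95/164)) = 408/(195 + 10697/7708) = 408/(1513757/7708) = 408*(7708/1513757) = 3144864/1513757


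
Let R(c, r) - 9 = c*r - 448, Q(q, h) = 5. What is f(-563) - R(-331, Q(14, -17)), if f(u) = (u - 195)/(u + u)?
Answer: 1179301/563 ≈ 2094.7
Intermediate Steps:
f(u) = (-195 + u)/(2*u) (f(u) = (-195 + u)/((2*u)) = (-195 + u)*(1/(2*u)) = (-195 + u)/(2*u))
R(c, r) = -439 + c*r (R(c, r) = 9 + (c*r - 448) = 9 + (-448 + c*r) = -439 + c*r)
f(-563) - R(-331, Q(14, -17)) = (½)*(-195 - 563)/(-563) - (-439 - 331*5) = (½)*(-1/563)*(-758) - (-439 - 1655) = 379/563 - 1*(-2094) = 379/563 + 2094 = 1179301/563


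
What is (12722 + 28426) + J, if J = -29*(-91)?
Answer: 43787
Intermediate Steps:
J = 2639
(12722 + 28426) + J = (12722 + 28426) + 2639 = 41148 + 2639 = 43787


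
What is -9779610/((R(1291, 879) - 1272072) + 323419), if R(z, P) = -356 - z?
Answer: 977961/95030 ≈ 10.291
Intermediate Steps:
-9779610/((R(1291, 879) - 1272072) + 323419) = -9779610/(((-356 - 1*1291) - 1272072) + 323419) = -9779610/(((-356 - 1291) - 1272072) + 323419) = -9779610/((-1647 - 1272072) + 323419) = -9779610/(-1273719 + 323419) = -9779610/(-950300) = -9779610*(-1/950300) = 977961/95030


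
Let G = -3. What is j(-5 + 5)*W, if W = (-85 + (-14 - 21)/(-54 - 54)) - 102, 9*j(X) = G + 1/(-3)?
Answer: 100805/1458 ≈ 69.139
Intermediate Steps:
j(X) = -10/27 (j(X) = (-3 + 1/(-3))/9 = (-3 - ⅓)/9 = (⅑)*(-10/3) = -10/27)
W = -20161/108 (W = (-85 - 35/(-108)) - 102 = (-85 - 35*(-1/108)) - 102 = (-85 + 35/108) - 102 = -9145/108 - 102 = -20161/108 ≈ -186.68)
j(-5 + 5)*W = -10/27*(-20161/108) = 100805/1458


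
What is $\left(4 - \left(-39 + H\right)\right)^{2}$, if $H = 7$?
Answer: $1296$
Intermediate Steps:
$\left(4 - \left(-39 + H\right)\right)^{2} = \left(4 + \left(39 - 7\right)\right)^{2} = \left(4 + 32\right)^{2} = 36^{2} = 1296$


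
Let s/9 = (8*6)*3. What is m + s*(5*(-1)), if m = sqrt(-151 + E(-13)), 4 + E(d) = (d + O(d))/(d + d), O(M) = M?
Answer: -6480 + I*sqrt(154) ≈ -6480.0 + 12.41*I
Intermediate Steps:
E(d) = -3 (E(d) = -4 + (d + d)/(d + d) = -4 + (2*d)/((2*d)) = -4 + (2*d)*(1/(2*d)) = -4 + 1 = -3)
s = 1296 (s = 9*((8*6)*3) = 9*(48*3) = 9*144 = 1296)
m = I*sqrt(154) (m = sqrt(-151 - 3) = sqrt(-154) = I*sqrt(154) ≈ 12.41*I)
m + s*(5*(-1)) = I*sqrt(154) + 1296*(5*(-1)) = I*sqrt(154) + 1296*(-5) = I*sqrt(154) - 6480 = -6480 + I*sqrt(154)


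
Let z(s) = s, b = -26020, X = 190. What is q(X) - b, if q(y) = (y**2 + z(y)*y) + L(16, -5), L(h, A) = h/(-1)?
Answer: 98204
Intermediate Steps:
L(h, A) = -h (L(h, A) = h*(-1) = -h)
q(y) = -16 + 2*y**2 (q(y) = (y**2 + y*y) - 1*16 = (y**2 + y**2) - 16 = 2*y**2 - 16 = -16 + 2*y**2)
q(X) - b = (-16 + 2*190**2) - 1*(-26020) = (-16 + 2*36100) + 26020 = (-16 + 72200) + 26020 = 72184 + 26020 = 98204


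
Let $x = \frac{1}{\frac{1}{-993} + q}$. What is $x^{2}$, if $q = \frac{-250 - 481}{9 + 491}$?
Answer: $\frac{246512250000}{527632262689} \approx 0.4672$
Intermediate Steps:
$q = - \frac{731}{500} \approx -1.462$
$x = - \frac{496500}{726383}$ ($x = \frac{1}{\frac{1}{-993} - \frac{731}{500}} = \frac{1}{- \frac{1}{993} - \frac{731}{500}} = \frac{1}{- \frac{726383}{496500}} = - \frac{496500}{726383} \approx -0.68352$)
$x^{2} = \left(- \frac{496500}{726383}\right)^{2} = \frac{246512250000}{527632262689}$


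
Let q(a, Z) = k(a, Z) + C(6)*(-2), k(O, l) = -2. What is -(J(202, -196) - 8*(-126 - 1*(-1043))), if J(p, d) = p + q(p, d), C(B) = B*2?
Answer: 7160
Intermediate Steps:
C(B) = 2*B
q(a, Z) = -26 (q(a, Z) = -2 + (2*6)*(-2) = -2 + 12*(-2) = -2 - 24 = -26)
J(p, d) = -26 + p (J(p, d) = p - 26 = -26 + p)
-(J(202, -196) - 8*(-126 - 1*(-1043))) = -((-26 + 202) - 8*(-126 - 1*(-1043))) = -(176 - 8*(-126 + 1043)) = -(176 - 8*917) = -(176 - 1*7336) = -(176 - 7336) = -1*(-7160) = 7160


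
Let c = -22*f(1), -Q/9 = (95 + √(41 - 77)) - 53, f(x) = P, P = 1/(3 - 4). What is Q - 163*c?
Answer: -3964 - 54*I ≈ -3964.0 - 54.0*I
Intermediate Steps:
P = -1 (P = 1/(-1) = -1)
f(x) = -1
Q = -378 - 54*I (Q = -9*((95 + √(41 - 77)) - 53) = -9*((95 + √(-36)) - 53) = -9*((95 + 6*I) - 53) = -9*(42 + 6*I) = -378 - 54*I ≈ -378.0 - 54.0*I)
c = 22 (c = -22*(-1) = 22)
Q - 163*c = (-378 - 54*I) - 163*22 = (-378 - 54*I) - 3586 = -3964 - 54*I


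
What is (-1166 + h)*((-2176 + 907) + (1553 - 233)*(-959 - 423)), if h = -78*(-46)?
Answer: -4421382798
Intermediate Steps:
h = 3588
(-1166 + h)*((-2176 + 907) + (1553 - 233)*(-959 - 423)) = (-1166 + 3588)*((-2176 + 907) + (1553 - 233)*(-959 - 423)) = 2422*(-1269 + 1320*(-1382)) = 2422*(-1269 - 1824240) = 2422*(-1825509) = -4421382798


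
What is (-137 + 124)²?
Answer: 169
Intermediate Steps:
(-137 + 124)² = (-13)² = 169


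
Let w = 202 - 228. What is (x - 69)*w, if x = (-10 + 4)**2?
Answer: 858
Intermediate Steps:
w = -26
x = 36 (x = (-6)**2 = 36)
(x - 69)*w = (36 - 69)*(-26) = -33*(-26) = 858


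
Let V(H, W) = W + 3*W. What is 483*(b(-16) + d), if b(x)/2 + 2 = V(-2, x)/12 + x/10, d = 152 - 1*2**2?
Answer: 314272/5 ≈ 62854.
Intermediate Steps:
V(H, W) = 4*W
d = 148 (d = 152 - 1*4 = 152 - 4 = 148)
b(x) = -4 + 13*x/15 (b(x) = -4 + 2*((4*x)/12 + x/10) = -4 + 2*((4*x)*(1/12) + x*(1/10)) = -4 + 2*(x/3 + x/10) = -4 + 2*(13*x/30) = -4 + 13*x/15)
483*(b(-16) + d) = 483*((-4 + (13/15)*(-16)) + 148) = 483*((-4 - 208/15) + 148) = 483*(-268/15 + 148) = 483*(1952/15) = 314272/5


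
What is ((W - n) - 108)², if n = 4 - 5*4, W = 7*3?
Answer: 5041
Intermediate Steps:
W = 21
n = -16 (n = 4 - 20 = -16)
((W - n) - 108)² = ((21 - 1*(-16)) - 108)² = ((21 + 16) - 108)² = (37 - 108)² = (-71)² = 5041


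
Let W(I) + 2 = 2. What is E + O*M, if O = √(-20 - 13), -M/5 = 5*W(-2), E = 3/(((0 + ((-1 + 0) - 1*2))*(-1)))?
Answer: 1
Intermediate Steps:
W(I) = 0 (W(I) = -2 + 2 = 0)
E = 1 (E = 3/(((0 + (-1 - 2))*(-1))) = 3/(((0 - 3)*(-1))) = 3/((-3*(-1))) = 3/3 = 3*(⅓) = 1)
M = 0 (M = -25*0 = -5*0 = 0)
O = I*√33 (O = √(-33) = I*√33 ≈ 5.7446*I)
E + O*M = 1 + (I*√33)*0 = 1 + 0 = 1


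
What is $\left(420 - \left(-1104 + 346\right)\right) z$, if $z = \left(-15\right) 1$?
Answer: $-17670$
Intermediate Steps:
$z = -15$
$\left(420 - \left(-1104 + 346\right)\right) z = \left(420 - \left(-1104 + 346\right)\right) \left(-15\right) = \left(420 - -758\right) \left(-15\right) = \left(420 + 758\right) \left(-15\right) = 1178 \left(-15\right) = -17670$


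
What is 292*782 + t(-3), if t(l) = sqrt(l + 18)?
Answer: 228344 + sqrt(15) ≈ 2.2835e+5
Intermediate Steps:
t(l) = sqrt(18 + l)
292*782 + t(-3) = 292*782 + sqrt(18 - 3) = 228344 + sqrt(15)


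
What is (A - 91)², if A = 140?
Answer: 2401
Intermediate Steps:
(A - 91)² = (140 - 91)² = 49² = 2401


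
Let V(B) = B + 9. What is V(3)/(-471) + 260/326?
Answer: 19758/25591 ≈ 0.77207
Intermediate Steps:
V(B) = 9 + B
V(3)/(-471) + 260/326 = (9 + 3)/(-471) + 260/326 = 12*(-1/471) + 260*(1/326) = -4/157 + 130/163 = 19758/25591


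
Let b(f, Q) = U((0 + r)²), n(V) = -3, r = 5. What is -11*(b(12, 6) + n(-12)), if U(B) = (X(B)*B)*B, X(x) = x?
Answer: -171842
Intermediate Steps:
U(B) = B³ (U(B) = (B*B)*B = B²*B = B³)
b(f, Q) = 15625 (b(f, Q) = ((0 + 5)²)³ = (5²)³ = 25³ = 15625)
-11*(b(12, 6) + n(-12)) = -11*(15625 - 3) = -11*15622 = -171842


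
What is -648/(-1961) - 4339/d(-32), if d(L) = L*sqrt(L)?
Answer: 648/1961 - 4339*I*sqrt(2)/256 ≈ 0.33044 - 23.97*I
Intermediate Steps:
d(L) = L**(3/2)
-648/(-1961) - 4339/d(-32) = -648/(-1961) - 4339*I*sqrt(2)/256 = -648*(-1/1961) - 4339*I*sqrt(2)/256 = 648/1961 - 4339*I*sqrt(2)/256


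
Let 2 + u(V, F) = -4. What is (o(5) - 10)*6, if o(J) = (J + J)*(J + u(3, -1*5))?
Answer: -120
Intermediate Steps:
u(V, F) = -6 (u(V, F) = -2 - 4 = -6)
o(J) = 2*J*(-6 + J) (o(J) = (J + J)*(J - 6) = (2*J)*(-6 + J) = 2*J*(-6 + J))
(o(5) - 10)*6 = (2*5*(-6 + 5) - 10)*6 = (2*5*(-1) - 10)*6 = (-10 - 10)*6 = -20*6 = -120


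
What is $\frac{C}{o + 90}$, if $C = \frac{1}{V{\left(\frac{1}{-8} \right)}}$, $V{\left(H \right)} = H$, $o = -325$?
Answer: $\frac{8}{235} \approx 0.034043$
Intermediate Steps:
$C = -8$ ($C = \frac{1}{\frac{1}{-8}} = \frac{1}{- \frac{1}{8}} = -8$)
$\frac{C}{o + 90} = - \frac{8}{-325 + 90} = - \frac{8}{-235} = \left(-8\right) \left(- \frac{1}{235}\right) = \frac{8}{235}$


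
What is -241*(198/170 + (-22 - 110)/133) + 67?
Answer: 288208/11305 ≈ 25.494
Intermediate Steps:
-241*(198/170 + (-22 - 110)/133) + 67 = -241*(198*(1/170) - 132*1/133) + 67 = -241*(99/85 - 132/133) + 67 = -241*1947/11305 + 67 = -469227/11305 + 67 = 288208/11305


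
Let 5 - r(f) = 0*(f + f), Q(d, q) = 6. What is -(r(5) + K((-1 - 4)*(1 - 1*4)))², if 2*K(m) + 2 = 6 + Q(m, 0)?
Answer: -100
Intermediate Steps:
r(f) = 5 (r(f) = 5 - 0*(f + f) = 5 - 0*2*f = 5 - 1*0 = 5 + 0 = 5)
K(m) = 5 (K(m) = -1 + (6 + 6)/2 = -1 + (½)*12 = -1 + 6 = 5)
-(r(5) + K((-1 - 4)*(1 - 1*4)))² = -(5 + 5)² = -1*10² = -1*100 = -100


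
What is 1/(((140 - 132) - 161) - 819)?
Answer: -1/972 ≈ -0.0010288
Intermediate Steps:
1/(((140 - 132) - 161) - 819) = 1/((8 - 161) - 819) = 1/(-153 - 819) = 1/(-972) = -1/972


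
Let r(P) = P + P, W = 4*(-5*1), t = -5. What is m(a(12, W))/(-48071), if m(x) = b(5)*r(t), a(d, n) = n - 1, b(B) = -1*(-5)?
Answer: 50/48071 ≈ 0.0010401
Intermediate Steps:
b(B) = 5
W = -20 (W = 4*(-5) = -20)
r(P) = 2*P
a(d, n) = -1 + n
m(x) = -50 (m(x) = 5*(2*(-5)) = 5*(-10) = -50)
m(a(12, W))/(-48071) = -50/(-48071) = -50*(-1/48071) = 50/48071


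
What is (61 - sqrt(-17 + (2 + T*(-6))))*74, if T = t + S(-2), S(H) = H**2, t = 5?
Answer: 4514 - 74*I*sqrt(69) ≈ 4514.0 - 614.69*I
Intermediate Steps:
T = 9 (T = 5 + (-2)**2 = 5 + 4 = 9)
(61 - sqrt(-17 + (2 + T*(-6))))*74 = (61 - sqrt(-17 + (2 + 9*(-6))))*74 = (61 - sqrt(-17 + (2 - 54)))*74 = (61 - sqrt(-17 - 52))*74 = (61 - sqrt(-69))*74 = (61 - I*sqrt(69))*74 = 4514 - 74*I*sqrt(69)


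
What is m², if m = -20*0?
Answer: 0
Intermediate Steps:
m = 0
m² = 0² = 0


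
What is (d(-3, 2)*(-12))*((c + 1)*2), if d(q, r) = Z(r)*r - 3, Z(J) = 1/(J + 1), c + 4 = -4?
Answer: -392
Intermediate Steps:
c = -8 (c = -4 - 4 = -8)
Z(J) = 1/(1 + J)
d(q, r) = -3 + r/(1 + r) (d(q, r) = r/(1 + r) - 3 = -3 + r/(1 + r))
(d(-3, 2)*(-12))*((c + 1)*2) = (((-3 - 2*2)/(1 + 2))*(-12))*((-8 + 1)*2) = (((-3 - 4)/3)*(-12))*(-7*2) = (((1/3)*(-7))*(-12))*(-14) = -7/3*(-12)*(-14) = 28*(-14) = -392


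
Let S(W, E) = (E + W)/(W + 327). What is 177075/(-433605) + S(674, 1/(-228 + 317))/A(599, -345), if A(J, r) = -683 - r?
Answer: -357207172219/870449954374 ≈ -0.41037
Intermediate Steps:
S(W, E) = (E + W)/(327 + W)
177075/(-433605) + S(674, 1/(-228 + 317))/A(599, -345) = 177075/(-433605) + ((1/(-228 + 317) + 674)/(327 + 674))/(-683 - 1*(-345)) = 177075*(-1/433605) + ((1/89 + 674)/1001)/(-683 + 345) = -11805/28907 + ((1/89 + 674)/1001)/(-338) = -11805/28907 + ((1/1001)*(59987/89))*(-1/338) = -11805/28907 + (59987/89089)*(-1/338) = -11805/28907 - 59987/30112082 = -357207172219/870449954374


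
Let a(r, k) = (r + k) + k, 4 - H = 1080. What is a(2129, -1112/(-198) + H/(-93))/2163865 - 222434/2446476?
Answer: -243486536593021/2707801098452010 ≈ -0.089920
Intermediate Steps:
H = -1076 (H = 4 - 1*1080 = 4 - 1080 = -1076)
a(r, k) = r + 2*k (a(r, k) = (k + r) + k = r + 2*k)
a(2129, -1112/(-198) + H/(-93))/2163865 - 222434/2446476 = (2129 + 2*(-1112/(-198) - 1076/(-93)))/2163865 - 222434/2446476 = (2129 + 2*(-1112*(-1/198) - 1076*(-1/93)))*(1/2163865) - 222434*1/2446476 = (2129 + 2*(556/99 + 1076/93))*(1/2163865) - 111217/1223238 = (2129 + 2*(52744/3069))*(1/2163865) - 111217/1223238 = (2129 + 105488/3069)*(1/2163865) - 111217/1223238 = (6639389/3069)*(1/2163865) - 111217/1223238 = 6639389/6640901685 - 111217/1223238 = -243486536593021/2707801098452010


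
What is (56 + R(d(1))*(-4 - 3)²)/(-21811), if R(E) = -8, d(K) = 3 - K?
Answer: 336/21811 ≈ 0.015405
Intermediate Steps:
(56 + R(d(1))*(-4 - 3)²)/(-21811) = (56 - 8*(-4 - 3)²)/(-21811) = (56 - 8*(-7)²)*(-1/21811) = (56 - 8*49)*(-1/21811) = (56 - 392)*(-1/21811) = -336*(-1/21811) = 336/21811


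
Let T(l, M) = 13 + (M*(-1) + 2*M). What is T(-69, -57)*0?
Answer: 0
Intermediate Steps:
T(l, M) = 13 + M (T(l, M) = 13 + (-M + 2*M) = 13 + M)
T(-69, -57)*0 = (13 - 57)*0 = -44*0 = 0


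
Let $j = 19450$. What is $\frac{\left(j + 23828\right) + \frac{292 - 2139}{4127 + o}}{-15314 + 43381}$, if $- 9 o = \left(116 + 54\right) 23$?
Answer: $\frac{1438241151}{932750611} \approx 1.5419$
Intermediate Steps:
$o = - \frac{3910}{9}$ ($o = - \frac{\left(116 + 54\right) 23}{9} = - \frac{170 \cdot 23}{9} = \left(- \frac{1}{9}\right) 3910 = - \frac{3910}{9} \approx -434.44$)
$\frac{\left(j + 23828\right) + \frac{292 - 2139}{4127 + o}}{-15314 + 43381} = \frac{\left(19450 + 23828\right) + \frac{292 - 2139}{4127 - \frac{3910}{9}}}{-15314 + 43381} = \frac{43278 - \frac{1847}{\frac{33233}{9}}}{28067} = \left(43278 - \frac{16623}{33233}\right) \frac{1}{28067} = \frac{1438241151}{33233} \cdot \frac{1}{28067} = \frac{1438241151}{932750611}$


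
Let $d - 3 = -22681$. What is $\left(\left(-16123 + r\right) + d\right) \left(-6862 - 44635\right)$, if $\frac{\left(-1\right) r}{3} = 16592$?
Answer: $4561449769$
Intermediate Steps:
$d = -22678$ ($d = 3 - 22681 = -22678$)
$r = -49776$ ($r = \left(-3\right) 16592 = -49776$)
$\left(\left(-16123 + r\right) + d\right) \left(-6862 - 44635\right) = \left(\left(-16123 - 49776\right) - 22678\right) \left(-6862 - 44635\right) = \left(-65899 - 22678\right) \left(-51497\right) = \left(-88577\right) \left(-51497\right) = 4561449769$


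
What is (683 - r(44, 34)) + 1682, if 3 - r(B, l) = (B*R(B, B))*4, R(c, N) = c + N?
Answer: 17850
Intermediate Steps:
R(c, N) = N + c
r(B, l) = 3 - 8*B**2 (r(B, l) = 3 - B*(B + B)*4 = 3 - B*(2*B)*4 = 3 - 2*B**2*4 = 3 - 8*B**2)
(683 - r(44, 34)) + 1682 = (683 - (3 - 8*44**2)) + 1682 = (683 - (3 - 8*1936)) + 1682 = (683 - (3 - 15488)) + 1682 = (683 - 1*(-15485)) + 1682 = (683 + 15485) + 1682 = 16168 + 1682 = 17850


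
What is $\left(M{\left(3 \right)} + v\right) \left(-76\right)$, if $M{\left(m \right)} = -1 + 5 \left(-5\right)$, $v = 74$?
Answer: $-3648$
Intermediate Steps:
$M{\left(m \right)} = -26$ ($M{\left(m \right)} = -1 - 25 = -26$)
$\left(M{\left(3 \right)} + v\right) \left(-76\right) = \left(-26 + 74\right) \left(-76\right) = 48 \left(-76\right) = -3648$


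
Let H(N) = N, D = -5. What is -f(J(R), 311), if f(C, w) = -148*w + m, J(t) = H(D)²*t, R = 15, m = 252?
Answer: 45776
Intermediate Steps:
J(t) = 25*t (J(t) = (-5)²*t = 25*t)
f(C, w) = 252 - 148*w (f(C, w) = -148*w + 252 = 252 - 148*w)
-f(J(R), 311) = -(252 - 148*311) = -(252 - 46028) = -1*(-45776) = 45776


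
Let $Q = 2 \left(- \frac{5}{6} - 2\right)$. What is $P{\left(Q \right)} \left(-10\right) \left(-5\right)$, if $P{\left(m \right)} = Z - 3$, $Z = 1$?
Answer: $-100$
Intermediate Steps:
$Q = - \frac{17}{3}$ ($Q = 2 \left(\left(-5\right) \frac{1}{6} - 2\right) = 2 \left(- \frac{5}{6} - 2\right) = 2 \left(- \frac{17}{6}\right) = - \frac{17}{3} \approx -5.6667$)
$P{\left(m \right)} = -2$ ($P{\left(m \right)} = 1 - 3 = -2$)
$P{\left(Q \right)} \left(-10\right) \left(-5\right) = \left(-2\right) \left(-10\right) \left(-5\right) = 20 \left(-5\right) = -100$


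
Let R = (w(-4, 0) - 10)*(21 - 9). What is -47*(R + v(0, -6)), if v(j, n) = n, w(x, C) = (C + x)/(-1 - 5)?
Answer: 5546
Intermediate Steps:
w(x, C) = -C/6 - x/6 (w(x, C) = (C + x)/(-6) = (C + x)*(-⅙) = -C/6 - x/6)
R = -112 (R = ((-⅙*0 - ⅙*(-4)) - 10)*(21 - 9) = ((0 + ⅔) - 10)*12 = (⅔ - 10)*12 = -28/3*12 = -112)
-47*(R + v(0, -6)) = -47*(-112 - 6) = -47*(-118) = 5546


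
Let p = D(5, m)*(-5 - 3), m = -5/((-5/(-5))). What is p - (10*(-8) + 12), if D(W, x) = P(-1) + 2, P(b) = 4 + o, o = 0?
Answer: 20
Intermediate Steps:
P(b) = 4 (P(b) = 4 + 0 = 4)
m = -5 (m = -5/((-5*(-1/5))) = -5/1 = -5*1 = -5)
D(W, x) = 6 (D(W, x) = 4 + 2 = 6)
p = -48 (p = 6*(-5 - 3) = 6*(-8) = -48)
p - (10*(-8) + 12) = -48 - (10*(-8) + 12) = -48 - (-80 + 12) = -48 - 1*(-68) = -48 + 68 = 20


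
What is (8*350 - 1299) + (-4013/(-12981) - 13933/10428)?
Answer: 22560572351/15040652 ≈ 1500.0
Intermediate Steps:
(8*350 - 1299) + (-4013/(-12981) - 13933/10428) = (2800 - 1299) + (-4013*(-1/12981) - 13933*1/10428) = 1501 + (4013/12981 - 13933/10428) = 1501 - 15446301/15040652 = 22560572351/15040652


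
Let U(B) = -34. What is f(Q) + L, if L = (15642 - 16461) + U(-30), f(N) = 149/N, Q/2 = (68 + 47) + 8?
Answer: -209689/246 ≈ -852.39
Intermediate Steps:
Q = 246 (Q = 2*((68 + 47) + 8) = 2*(115 + 8) = 2*123 = 246)
L = -853 (L = (15642 - 16461) - 34 = -819 - 34 = -853)
f(Q) + L = 149/246 - 853 = -209689/246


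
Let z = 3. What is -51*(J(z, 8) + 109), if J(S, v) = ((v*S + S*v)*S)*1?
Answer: -12903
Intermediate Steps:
J(S, v) = 2*v*S² (J(S, v) = ((S*v + S*v)*S)*1 = ((2*S*v)*S)*1 = (2*v*S²)*1 = 2*v*S²)
-51*(J(z, 8) + 109) = -51*(2*8*3² + 109) = -51*(2*8*9 + 109) = -51*(144 + 109) = -51*253 = -12903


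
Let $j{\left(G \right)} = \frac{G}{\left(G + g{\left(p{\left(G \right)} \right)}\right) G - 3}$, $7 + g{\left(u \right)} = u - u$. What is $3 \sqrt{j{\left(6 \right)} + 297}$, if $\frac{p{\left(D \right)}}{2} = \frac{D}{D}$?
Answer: $\sqrt{2667} \approx 51.643$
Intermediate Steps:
$p{\left(D \right)} = 2$ ($p{\left(D \right)} = 2 \frac{D}{D} = 2 \cdot 1 = 2$)
$g{\left(u \right)} = -7$ ($g{\left(u \right)} = -7 + \left(u - u\right) = -7 + 0 = -7$)
$j{\left(G \right)} = \frac{G}{-3 + G \left(-7 + G\right)}$ ($j{\left(G \right)} = \frac{G}{\left(G - 7\right) G - 3} = \frac{G}{\left(-7 + G\right) G - 3} = \frac{G}{G \left(-7 + G\right) - 3} = \frac{G}{-3 + G \left(-7 + G\right)}$)
$3 \sqrt{j{\left(6 \right)} + 297} = 3 \sqrt{\frac{6}{-3 + 6^{2} - 42} + 297} = 3 \sqrt{\frac{6}{-3 + 36 - 42} + 297} = 3 \sqrt{\frac{6}{-9} + 297} = 3 \sqrt{6 \left(- \frac{1}{9}\right) + 297} = 3 \sqrt{- \frac{2}{3} + 297} = 3 \sqrt{\frac{889}{3}} = 3 \frac{\sqrt{2667}}{3} = \sqrt{2667}$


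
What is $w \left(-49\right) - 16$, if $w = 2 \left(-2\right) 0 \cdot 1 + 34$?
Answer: $-1682$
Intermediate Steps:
$w = 34$ ($w = \left(-4\right) 0 + 34 = 0 + 34 = 34$)
$w \left(-49\right) - 16 = 34 \left(-49\right) - 16 = -1666 - 16 = -1682$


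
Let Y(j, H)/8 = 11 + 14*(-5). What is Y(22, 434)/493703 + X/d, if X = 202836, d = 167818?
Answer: 7147252258/5918017861 ≈ 1.2077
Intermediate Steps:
Y(j, H) = -472 (Y(j, H) = 8*(11 + 14*(-5)) = 8*(11 - 70) = 8*(-59) = -472)
Y(22, 434)/493703 + X/d = -472/493703 + 202836/167818 = -472*1/493703 + 202836*(1/167818) = -472/493703 + 101418/83909 = 7147252258/5918017861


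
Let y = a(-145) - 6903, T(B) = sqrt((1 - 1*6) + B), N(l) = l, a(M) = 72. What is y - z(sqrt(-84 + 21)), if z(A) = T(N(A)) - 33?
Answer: -6798 - sqrt(-5 + 3*I*sqrt(7)) ≈ -6799.5 - 2.6815*I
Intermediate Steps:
T(B) = sqrt(-5 + B) (T(B) = sqrt((1 - 6) + B) = sqrt(-5 + B))
z(A) = -33 + sqrt(-5 + A) (z(A) = sqrt(-5 + A) - 33 = -33 + sqrt(-5 + A))
y = -6831 (y = 72 - 6903 = -6831)
y - z(sqrt(-84 + 21)) = -6831 - (-33 + sqrt(-5 + sqrt(-84 + 21))) = -6831 - (-33 + sqrt(-5 + sqrt(-63))) = -6831 - (-33 + sqrt(-5 + 3*I*sqrt(7))) = -6831 + (33 - sqrt(-5 + 3*I*sqrt(7))) = -6798 - sqrt(-5 + 3*I*sqrt(7))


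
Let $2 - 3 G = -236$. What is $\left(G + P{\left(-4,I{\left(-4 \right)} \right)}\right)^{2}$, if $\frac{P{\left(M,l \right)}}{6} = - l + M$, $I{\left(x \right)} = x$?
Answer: $\frac{56644}{9} \approx 6293.8$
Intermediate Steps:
$G = \frac{238}{3}$ ($G = \frac{2}{3} - - \frac{236}{3} = \frac{2}{3} + \frac{236}{3} = \frac{238}{3} \approx 79.333$)
$P{\left(M,l \right)} = - 6 l + 6 M$ ($P{\left(M,l \right)} = 6 \left(- l + M\right) = 6 \left(M - l\right) = - 6 l + 6 M$)
$\left(G + P{\left(-4,I{\left(-4 \right)} \right)}\right)^{2} = \left(\frac{238}{3} + \left(\left(-6\right) \left(-4\right) + 6 \left(-4\right)\right)\right)^{2} = \left(\frac{238}{3} + \left(24 - 24\right)\right)^{2} = \left(\frac{238}{3} + 0\right)^{2} = \left(\frac{238}{3}\right)^{2} = \frac{56644}{9}$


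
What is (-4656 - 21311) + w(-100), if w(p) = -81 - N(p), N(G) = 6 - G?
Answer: -26154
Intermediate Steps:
w(p) = -87 + p (w(p) = -81 - (6 - p) = -81 + (-6 + p) = -87 + p)
(-4656 - 21311) + w(-100) = (-4656 - 21311) + (-87 - 100) = -25967 - 187 = -26154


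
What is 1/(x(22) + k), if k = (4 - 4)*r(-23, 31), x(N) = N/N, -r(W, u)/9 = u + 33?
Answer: 1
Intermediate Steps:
r(W, u) = -297 - 9*u (r(W, u) = -9*(u + 33) = -9*(33 + u) = -297 - 9*u)
x(N) = 1
k = 0 (k = (4 - 4)*(-297 - 9*31) = 0*(-297 - 279) = 0*(-576) = 0)
1/(x(22) + k) = 1/(1 + 0) = 1/1 = 1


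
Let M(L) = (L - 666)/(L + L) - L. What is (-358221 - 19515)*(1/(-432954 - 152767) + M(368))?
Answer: 3749405340456717/26943166 ≈ 1.3916e+8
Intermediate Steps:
M(L) = -L + (-666 + L)/(2*L) (M(L) = (-666 + L)/((2*L)) - L = (-666 + L)*(1/(2*L)) - L = (-666 + L)/(2*L) - L = -L + (-666 + L)/(2*L))
(-358221 - 19515)*(1/(-432954 - 152767) + M(368)) = (-358221 - 19515)*(1/(-432954 - 152767) + (1/2 - 1*368 - 333/368)) = -377736*(1/(-585721) + (1/2 - 368 - 333*1/368)) = -377736*(-1/585721 + (1/2 - 368 - 333/368)) = -377736*(-1/585721 - 135573/368) = -377736*(-79407953501/215545328) = 3749405340456717/26943166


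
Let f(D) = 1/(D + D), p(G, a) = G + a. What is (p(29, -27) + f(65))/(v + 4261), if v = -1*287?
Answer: 261/516620 ≈ 0.00050521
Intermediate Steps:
v = -287
f(D) = 1/(2*D)
(p(29, -27) + f(65))/(v + 4261) = ((29 - 27) + (1/2)/65)/(-287 + 4261) = (2 + (1/2)*(1/65))/3974 = (2 + 1/130)*(1/3974) = (261/130)*(1/3974) = 261/516620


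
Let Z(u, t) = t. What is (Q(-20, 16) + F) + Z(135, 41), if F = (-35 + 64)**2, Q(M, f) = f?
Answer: 898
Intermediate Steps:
F = 841 (F = 29**2 = 841)
(Q(-20, 16) + F) + Z(135, 41) = (16 + 841) + 41 = 857 + 41 = 898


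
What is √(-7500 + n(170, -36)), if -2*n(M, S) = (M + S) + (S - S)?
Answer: I*√7567 ≈ 86.989*I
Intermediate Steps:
n(M, S) = -M/2 - S/2 (n(M, S) = -((M + S) + (S - S))/2 = -((M + S) + 0)/2 = -(M + S)/2 = -M/2 - S/2)
√(-7500 + n(170, -36)) = √(-7500 + (-½*170 - ½*(-36))) = √(-7500 + (-85 + 18)) = √(-7500 - 67) = √(-7567) = I*√7567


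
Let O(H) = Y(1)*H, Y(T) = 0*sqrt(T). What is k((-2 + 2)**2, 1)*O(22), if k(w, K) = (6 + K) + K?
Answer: 0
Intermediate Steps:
Y(T) = 0
k(w, K) = 6 + 2*K
O(H) = 0 (O(H) = 0*H = 0)
k((-2 + 2)**2, 1)*O(22) = (6 + 2*1)*0 = (6 + 2)*0 = 8*0 = 0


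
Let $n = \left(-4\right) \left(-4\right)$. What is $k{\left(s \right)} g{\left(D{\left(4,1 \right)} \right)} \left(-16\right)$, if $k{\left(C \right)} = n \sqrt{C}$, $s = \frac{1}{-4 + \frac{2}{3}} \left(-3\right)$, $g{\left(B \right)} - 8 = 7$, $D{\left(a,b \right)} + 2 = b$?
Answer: $- 1152 \sqrt{10} \approx -3642.9$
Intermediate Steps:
$D{\left(a,b \right)} = -2 + b$
$g{\left(B \right)} = 15$ ($g{\left(B \right)} = 8 + 7 = 15$)
$n = 16$
$s = \frac{9}{10}$ ($s = \frac{1}{-4 + 2 \cdot \frac{1}{3}} \left(-3\right) = \frac{1}{-4 + \frac{2}{3}} \left(-3\right) = \frac{1}{- \frac{10}{3}} \left(-3\right) = \left(- \frac{3}{10}\right) \left(-3\right) = \frac{9}{10} \approx 0.9$)
$k{\left(C \right)} = 16 \sqrt{C}$
$k{\left(s \right)} g{\left(D{\left(4,1 \right)} \right)} \left(-16\right) = 16 \sqrt{\frac{9}{10}} \cdot 15 \left(-16\right) = 16 \frac{3 \sqrt{10}}{10} \cdot 15 \left(-16\right) = \frac{24 \sqrt{10}}{5} \cdot 15 \left(-16\right) = 72 \sqrt{10} \left(-16\right) = - 1152 \sqrt{10}$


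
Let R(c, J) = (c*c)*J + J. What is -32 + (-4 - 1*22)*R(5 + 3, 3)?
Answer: -5102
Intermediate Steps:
R(c, J) = J + J*c**2 (R(c, J) = c**2*J + J = J*c**2 + J = J + J*c**2)
-32 + (-4 - 1*22)*R(5 + 3, 3) = -32 + (-4 - 1*22)*(3*(1 + (5 + 3)**2)) = -32 + (-4 - 22)*(3*(1 + 8**2)) = -32 - 78*(1 + 64) = -32 - 78*65 = -32 - 26*195 = -32 - 5070 = -5102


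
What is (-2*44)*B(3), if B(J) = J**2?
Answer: -792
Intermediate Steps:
(-2*44)*B(3) = -2*44*3**2 = -88*9 = -792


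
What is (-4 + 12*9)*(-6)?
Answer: -624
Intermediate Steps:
(-4 + 12*9)*(-6) = (-4 + 108)*(-6) = 104*(-6) = -624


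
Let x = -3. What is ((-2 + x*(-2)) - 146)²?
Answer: 20164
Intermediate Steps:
((-2 + x*(-2)) - 146)² = ((-2 - 3*(-2)) - 146)² = ((-2 + 6) - 146)² = (4 - 146)² = (-142)² = 20164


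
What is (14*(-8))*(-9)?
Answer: 1008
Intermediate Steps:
(14*(-8))*(-9) = -112*(-9) = 1008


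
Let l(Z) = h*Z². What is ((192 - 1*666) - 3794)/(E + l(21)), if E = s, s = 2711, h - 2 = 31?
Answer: -1067/4316 ≈ -0.24722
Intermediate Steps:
h = 33 (h = 2 + 31 = 33)
l(Z) = 33*Z²
E = 2711
((192 - 1*666) - 3794)/(E + l(21)) = ((192 - 1*666) - 3794)/(2711 + 33*21²) = ((192 - 666) - 3794)/(2711 + 33*441) = (-474 - 3794)/(2711 + 14553) = -4268/17264 = -4268*1/17264 = -1067/4316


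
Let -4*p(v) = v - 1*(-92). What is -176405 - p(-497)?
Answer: -706025/4 ≈ -1.7651e+5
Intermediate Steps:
p(v) = -23 - v/4 (p(v) = -(v - 1*(-92))/4 = -(v + 92)/4 = -(92 + v)/4 = -23 - v/4)
-176405 - p(-497) = -176405 - (-23 - 1/4*(-497)) = -176405 - (-23 + 497/4) = -176405 - 1*405/4 = -176405 - 405/4 = -706025/4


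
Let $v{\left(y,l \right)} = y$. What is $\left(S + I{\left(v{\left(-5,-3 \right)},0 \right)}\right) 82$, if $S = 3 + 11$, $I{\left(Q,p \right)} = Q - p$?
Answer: $738$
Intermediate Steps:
$S = 14$
$\left(S + I{\left(v{\left(-5,-3 \right)},0 \right)}\right) 82 = \left(14 - 5\right) 82 = 9 \cdot 82 = 738$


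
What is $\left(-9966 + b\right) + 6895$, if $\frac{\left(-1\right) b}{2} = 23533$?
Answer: $-50137$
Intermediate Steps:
$b = -47066$ ($b = \left(-2\right) 23533 = -47066$)
$\left(-9966 + b\right) + 6895 = \left(-9966 - 47066\right) + 6895 = -57032 + 6895 = -50137$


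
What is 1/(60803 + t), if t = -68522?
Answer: -1/7719 ≈ -0.00012955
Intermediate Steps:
1/(60803 + t) = 1/(60803 - 68522) = 1/(-7719) = -1/7719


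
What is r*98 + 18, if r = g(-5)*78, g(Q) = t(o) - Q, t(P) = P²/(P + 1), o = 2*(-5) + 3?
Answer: -24188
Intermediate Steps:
o = -7 (o = -10 + 3 = -7)
t(P) = P²/(1 + P)
g(Q) = -49/6 - Q (g(Q) = (-7)²/(1 - 7) - Q = 49/(-6) - Q = 49*(-⅙) - Q = -49/6 - Q)
r = -247 (r = (-49/6 - 1*(-5))*78 = (-49/6 + 5)*78 = -19/6*78 = -247)
r*98 + 18 = -247*98 + 18 = -24206 + 18 = -24188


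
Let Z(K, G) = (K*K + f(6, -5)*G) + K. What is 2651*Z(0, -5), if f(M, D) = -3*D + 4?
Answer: -251845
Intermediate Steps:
f(M, D) = 4 - 3*D
Z(K, G) = K + K² + 19*G (Z(K, G) = (K*K + (4 - 3*(-5))*G) + K = (K² + (4 + 15)*G) + K = (K² + 19*G) + K = K + K² + 19*G)
2651*Z(0, -5) = 2651*(0 + 0² + 19*(-5)) = 2651*(0 + 0 - 95) = 2651*(-95) = -251845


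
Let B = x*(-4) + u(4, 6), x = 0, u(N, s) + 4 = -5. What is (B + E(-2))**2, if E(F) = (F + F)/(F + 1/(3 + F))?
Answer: 25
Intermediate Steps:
u(N, s) = -9 (u(N, s) = -4 - 5 = -9)
E(F) = 2*F/(F + 1/(3 + F)) (E(F) = (2*F)/(F + 1/(3 + F)) = 2*F/(F + 1/(3 + F)))
B = -9 (B = 0*(-4) - 9 = 0 - 9 = -9)
(B + E(-2))**2 = (-9 + 2*(-2)*(3 - 2)/(1 + (-2)**2 + 3*(-2)))**2 = (-9 + 2*(-2)*1/(1 + 4 - 6))**2 = (-9 + 2*(-2)*1/(-1))**2 = (-9 + 2*(-2)*(-1)*1)**2 = (-9 + 4)**2 = (-5)**2 = 25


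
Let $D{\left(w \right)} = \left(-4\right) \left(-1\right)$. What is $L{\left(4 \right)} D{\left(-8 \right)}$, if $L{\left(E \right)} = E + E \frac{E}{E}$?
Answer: $32$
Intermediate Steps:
$D{\left(w \right)} = 4$
$L{\left(E \right)} = 2 E$ ($L{\left(E \right)} = E + E 1 = E + E = 2 E$)
$L{\left(4 \right)} D{\left(-8 \right)} = 2 \cdot 4 \cdot 4 = 8 \cdot 4 = 32$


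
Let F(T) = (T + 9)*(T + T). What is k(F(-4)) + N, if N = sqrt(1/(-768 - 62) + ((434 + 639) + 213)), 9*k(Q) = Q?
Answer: -40/9 + sqrt(885924570)/830 ≈ 31.416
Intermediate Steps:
F(T) = 2*T*(9 + T) (F(T) = (9 + T)*(2*T) = 2*T*(9 + T))
k(Q) = Q/9
N = sqrt(885924570)/830 (N = sqrt(1/(-830) + (1073 + 213)) = sqrt(-1/830 + 1286) = sqrt(1067379/830) = sqrt(885924570)/830 ≈ 35.861)
k(F(-4)) + N = (2*(-4)*(9 - 4))/9 + sqrt(885924570)/830 = (2*(-4)*5)/9 + sqrt(885924570)/830 = (1/9)*(-40) + sqrt(885924570)/830 = -40/9 + sqrt(885924570)/830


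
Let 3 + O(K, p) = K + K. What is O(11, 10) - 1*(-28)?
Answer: 47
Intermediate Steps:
O(K, p) = -3 + 2*K (O(K, p) = -3 + (K + K) = -3 + 2*K)
O(11, 10) - 1*(-28) = (-3 + 2*11) - 1*(-28) = (-3 + 22) + 28 = 19 + 28 = 47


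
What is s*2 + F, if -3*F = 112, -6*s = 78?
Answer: -190/3 ≈ -63.333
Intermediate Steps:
s = -13 (s = -⅙*78 = -13)
F = -112/3 (F = -⅓*112 = -112/3 ≈ -37.333)
s*2 + F = -13*2 - 112/3 = -26 - 112/3 = -190/3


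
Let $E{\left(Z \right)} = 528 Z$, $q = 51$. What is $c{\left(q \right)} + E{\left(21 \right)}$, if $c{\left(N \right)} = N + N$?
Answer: $11190$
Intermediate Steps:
$c{\left(N \right)} = 2 N$
$c{\left(q \right)} + E{\left(21 \right)} = 2 \cdot 51 + 528 \cdot 21 = 102 + 11088 = 11190$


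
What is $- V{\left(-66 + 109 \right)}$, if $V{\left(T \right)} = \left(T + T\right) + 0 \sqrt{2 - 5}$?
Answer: $-86$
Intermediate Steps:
$V{\left(T \right)} = 2 T$ ($V{\left(T \right)} = 2 T + 0 \sqrt{-3} = 2 T + 0 i \sqrt{3} = 2 T + 0 = 2 T$)
$- V{\left(-66 + 109 \right)} = - 2 \left(-66 + 109\right) = - 2 \cdot 43 = \left(-1\right) 86 = -86$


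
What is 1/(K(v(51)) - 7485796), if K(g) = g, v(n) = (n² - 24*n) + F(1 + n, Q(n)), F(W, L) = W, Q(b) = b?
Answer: -1/7484367 ≈ -1.3361e-7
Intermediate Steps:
v(n) = 1 + n² - 23*n (v(n) = (n² - 24*n) + (1 + n) = 1 + n² - 23*n)
1/(K(v(51)) - 7485796) = 1/((1 + 51² - 23*51) - 7485796) = 1/((1 + 2601 - 1173) - 7485796) = 1/(1429 - 7485796) = 1/(-7484367) = -1/7484367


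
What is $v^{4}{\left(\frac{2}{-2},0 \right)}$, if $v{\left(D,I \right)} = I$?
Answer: $0$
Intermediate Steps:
$v^{4}{\left(\frac{2}{-2},0 \right)} = 0^{4} = 0$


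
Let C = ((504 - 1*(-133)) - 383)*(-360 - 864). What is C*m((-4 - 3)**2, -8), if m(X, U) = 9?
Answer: -2798064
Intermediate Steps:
C = -310896 (C = ((504 + 133) - 383)*(-1224) = (637 - 383)*(-1224) = 254*(-1224) = -310896)
C*m((-4 - 3)**2, -8) = -310896*9 = -2798064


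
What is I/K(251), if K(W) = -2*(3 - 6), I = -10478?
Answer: -5239/3 ≈ -1746.3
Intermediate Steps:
K(W) = 6 (K(W) = -2*(-3) = 6)
I/K(251) = -10478/6 = -10478*⅙ = -5239/3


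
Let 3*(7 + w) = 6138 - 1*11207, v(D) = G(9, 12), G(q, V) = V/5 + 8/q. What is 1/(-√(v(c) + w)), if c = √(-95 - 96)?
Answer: 3*I*√381010/76202 ≈ 0.024301*I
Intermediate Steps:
G(q, V) = 8/q + V/5 (G(q, V) = V*(⅕) + 8/q = V/5 + 8/q = 8/q + V/5)
c = I*√191 (c = √(-191) = I*√191 ≈ 13.82*I)
v(D) = 148/45 (v(D) = 8/9 + (⅕)*12 = 8*(⅑) + 12/5 = 8/9 + 12/5 = 148/45)
w = -5090/3 (w = -7 + (6138 - 1*11207)/3 = -7 + (6138 - 11207)/3 = -7 + (⅓)*(-5069) = -7 - 5069/3 = -5090/3 ≈ -1696.7)
1/(-√(v(c) + w)) = 1/(-√(148/45 - 5090/3)) = 1/(-√(-76202/45)) = 1/(-I*√381010/15) = 3*I*√381010/76202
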